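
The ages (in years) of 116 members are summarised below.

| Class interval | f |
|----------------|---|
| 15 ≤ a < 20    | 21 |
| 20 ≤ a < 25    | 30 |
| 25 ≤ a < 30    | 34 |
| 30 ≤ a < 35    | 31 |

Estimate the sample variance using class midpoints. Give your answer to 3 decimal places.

Midpoints: 17.5, 22.5, 27.5, 32.5
n = 116, Σfm = 2985, mean = 25.7328
Σfm² = 80075
Σf(m − x̄)² = Σfm² − (Σfm)²/n = 80075 − 2985²/116 = 3262.7155
Sample variance = 3262.7155 / 115 = 28.3714

28.371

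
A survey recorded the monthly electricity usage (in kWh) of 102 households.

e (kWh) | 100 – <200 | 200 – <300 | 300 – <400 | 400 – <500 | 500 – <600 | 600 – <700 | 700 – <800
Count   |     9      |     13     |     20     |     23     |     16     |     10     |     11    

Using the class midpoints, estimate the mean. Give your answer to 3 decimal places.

446.078

Midpoints: 150, 250, 350, 450, 550, 650, 750
Σfm = 9×150 + 13×250 + 20×350 + 23×450 + 16×550 + 10×650 + 11×750 = 45500
n = Σf = 102
Mean = 45500 / 102 = 446.0784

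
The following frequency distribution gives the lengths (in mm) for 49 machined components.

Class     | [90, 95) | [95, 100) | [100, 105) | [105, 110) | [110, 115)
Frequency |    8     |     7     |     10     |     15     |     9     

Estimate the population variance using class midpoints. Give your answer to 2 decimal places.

Midpoints: 92.5, 97.5, 102.5, 107.5, 112.5
n = 49, Σfm = 5072.5, mean = 103.5204
Σfm² = 527306.25
Σf(m − x̄)² = Σfm² − (Σfm)²/n = 527306.25 − 5072.5²/49 = 2198.9796
Population variance = 2198.9796 / 49 = 44.8771

44.88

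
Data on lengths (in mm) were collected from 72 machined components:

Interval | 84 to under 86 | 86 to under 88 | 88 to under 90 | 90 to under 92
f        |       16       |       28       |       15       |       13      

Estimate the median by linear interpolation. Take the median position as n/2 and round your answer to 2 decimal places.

87.43

Cumulative frequencies: 16, 44, 59, 72
n = 72; position = n/2 = 36.
This falls in the class 86 to under 88: L = 86, F = 16, f = 28, h = 2.
Median ≈ 86 + ((36 − 16) / 28) × 2 = 87.4286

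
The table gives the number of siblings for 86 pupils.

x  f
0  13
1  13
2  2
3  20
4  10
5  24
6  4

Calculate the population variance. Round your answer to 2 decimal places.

3.64

Values: 0, 1, 2, 3, 4, 5, 6
n = 86, Σfx = 261, mean = 3.0349
Σfx² = 1105
Σf(x − x̄)² = Σfx² − (Σfx)²/n = 1105 − 261²/86 = 312.8953
Population variance = 312.8953 / 86 = 3.6383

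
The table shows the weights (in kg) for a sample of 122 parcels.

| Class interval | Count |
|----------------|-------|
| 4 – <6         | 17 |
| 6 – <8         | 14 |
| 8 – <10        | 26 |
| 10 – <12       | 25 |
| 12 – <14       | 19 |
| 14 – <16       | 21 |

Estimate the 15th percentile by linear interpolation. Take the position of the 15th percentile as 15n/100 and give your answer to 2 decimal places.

6.19

Cumulative frequencies: 17, 31, 57, 82, 101, 122
n = 122; position = 15n/100 = 18.3.
This falls in the class 6 – <8: L = 6, F = 17, f = 14, h = 2.
15th percentile ≈ 6 + ((18.3 − 17) / 14) × 2 = 6.1857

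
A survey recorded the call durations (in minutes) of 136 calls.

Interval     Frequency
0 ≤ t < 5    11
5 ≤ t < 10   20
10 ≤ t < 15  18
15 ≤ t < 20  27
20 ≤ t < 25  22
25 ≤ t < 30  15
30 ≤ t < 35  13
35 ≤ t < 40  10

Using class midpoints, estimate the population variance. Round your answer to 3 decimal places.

Midpoints: 2.5, 7.5, 12.5, 17.5, 22.5, 27.5, 32.5, 37.5
n = 136, Σfm = 2580, mean = 18.9706
Σfm² = 62550
Σf(m − x̄)² = Σfm² − (Σfm)²/n = 62550 − 2580²/136 = 13605.8824
Population variance = 13605.8824 / 136 = 100.0433

100.043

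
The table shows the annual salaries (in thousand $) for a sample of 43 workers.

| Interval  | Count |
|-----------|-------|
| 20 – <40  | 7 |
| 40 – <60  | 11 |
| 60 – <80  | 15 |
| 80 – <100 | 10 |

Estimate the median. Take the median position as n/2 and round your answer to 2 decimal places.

Cumulative frequencies: 7, 18, 33, 43
n = 43; position = n/2 = 21.5.
This falls in the class 60 – <80: L = 60, F = 18, f = 15, h = 20.
Median ≈ 60 + ((21.5 − 18) / 15) × 20 = 64.6667

64.67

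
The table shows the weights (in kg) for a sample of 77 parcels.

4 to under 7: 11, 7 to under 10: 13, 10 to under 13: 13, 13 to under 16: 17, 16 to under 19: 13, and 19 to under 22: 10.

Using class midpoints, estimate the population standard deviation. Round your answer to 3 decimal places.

Midpoints: 5.5, 8.5, 11.5, 14.5, 17.5, 20.5
n = 77, Σfm = 999.5, mean = 12.9805
Σfm² = 14749.25
Σf(m − x̄)² = Σfm² − (Σfm)²/n = 14749.25 − 999.5²/77 = 1775.2208
Population variance = 1775.2208 / 77 = 23.0548
Standard deviation = √23.0548 = 4.8015

4.802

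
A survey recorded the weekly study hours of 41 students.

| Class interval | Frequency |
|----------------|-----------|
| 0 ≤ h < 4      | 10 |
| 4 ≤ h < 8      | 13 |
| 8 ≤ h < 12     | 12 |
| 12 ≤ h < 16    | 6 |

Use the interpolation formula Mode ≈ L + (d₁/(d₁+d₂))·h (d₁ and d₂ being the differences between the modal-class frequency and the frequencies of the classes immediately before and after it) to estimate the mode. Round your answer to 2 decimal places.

7.00

Modal class: 4 ≤ h < 8 (highest frequency 13).
d₁ = 13 − 10 = 3, d₂ = 13 − 12 = 1
Mode ≈ 4 + (3/(3+1)) × 4 = 4 + 3.0000 = 7.0000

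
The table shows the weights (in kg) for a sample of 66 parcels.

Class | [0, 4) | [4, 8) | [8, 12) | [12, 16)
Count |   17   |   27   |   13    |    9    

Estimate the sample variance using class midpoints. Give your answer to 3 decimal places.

Midpoints: 2, 6, 10, 14
n = 66, Σfm = 452, mean = 6.8485
Σfm² = 4104
Σf(m − x̄)² = Σfm² − (Σfm)²/n = 4104 − 452²/66 = 1008.4848
Sample variance = 1008.4848 / 65 = 15.5152

15.515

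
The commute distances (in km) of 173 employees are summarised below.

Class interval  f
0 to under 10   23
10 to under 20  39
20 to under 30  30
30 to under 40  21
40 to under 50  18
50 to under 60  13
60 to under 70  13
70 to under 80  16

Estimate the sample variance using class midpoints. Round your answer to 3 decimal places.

483.022

Midpoints: 5, 15, 25, 35, 45, 55, 65, 75
n = 173, Σfm = 5755, mean = 33.2659
Σfm² = 274525
Σf(m − x̄)² = Σfm² − (Σfm)²/n = 274525 − 5755²/173 = 83079.7688
Sample variance = 83079.7688 / 172 = 483.0219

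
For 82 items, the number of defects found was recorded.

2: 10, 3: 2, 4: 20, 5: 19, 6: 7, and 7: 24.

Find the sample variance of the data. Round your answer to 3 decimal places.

2.728

Values: 2, 3, 4, 5, 6, 7
n = 82, Σfx = 411, mean = 5.0122
Σfx² = 2281
Σf(x − x̄)² = Σfx² − (Σfx)²/n = 2281 − 411²/82 = 220.9878
Sample variance = 220.9878 / 81 = 2.7282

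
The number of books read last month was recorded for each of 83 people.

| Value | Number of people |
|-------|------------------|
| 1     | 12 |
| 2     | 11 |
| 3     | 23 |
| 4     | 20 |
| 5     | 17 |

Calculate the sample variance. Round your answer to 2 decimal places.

1.74

Values: 1, 2, 3, 4, 5
n = 83, Σfx = 268, mean = 3.2289
Σfx² = 1008
Σf(x − x̄)² = Σfx² − (Σfx)²/n = 1008 − 268²/83 = 142.6506
Sample variance = 142.6506 / 82 = 1.7396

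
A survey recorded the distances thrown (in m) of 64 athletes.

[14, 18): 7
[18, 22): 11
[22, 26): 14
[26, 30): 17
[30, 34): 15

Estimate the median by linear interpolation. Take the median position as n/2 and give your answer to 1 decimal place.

26.0

Cumulative frequencies: 7, 18, 32, 49, 64
n = 64; position = n/2 = 32.
This falls in the class [22, 26): L = 22, F = 18, f = 14, h = 4.
Median ≈ 22 + ((32 − 18) / 14) × 4 = 26.0000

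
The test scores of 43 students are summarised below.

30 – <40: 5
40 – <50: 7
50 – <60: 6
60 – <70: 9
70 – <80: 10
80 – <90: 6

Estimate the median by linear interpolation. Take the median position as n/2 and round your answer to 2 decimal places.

Cumulative frequencies: 5, 12, 18, 27, 37, 43
n = 43; position = n/2 = 21.5.
This falls in the class 60 – <70: L = 60, F = 18, f = 9, h = 10.
Median ≈ 60 + ((21.5 − 18) / 9) × 10 = 63.8889

63.89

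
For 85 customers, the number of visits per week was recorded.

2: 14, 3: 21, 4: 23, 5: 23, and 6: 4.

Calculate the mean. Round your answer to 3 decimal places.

Values: 2, 3, 4, 5, 6
Σfx = 14×2 + 21×3 + 23×4 + 23×5 + 4×6 = 322
n = Σf = 85
Mean = 322 / 85 = 3.7882

3.788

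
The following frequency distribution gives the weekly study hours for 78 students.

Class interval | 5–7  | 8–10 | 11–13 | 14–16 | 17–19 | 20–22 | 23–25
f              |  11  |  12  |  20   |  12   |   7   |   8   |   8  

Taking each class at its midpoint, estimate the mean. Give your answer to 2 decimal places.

13.85

Midpoints: 6, 9, 12, 15, 18, 21, 24
Σfm = 11×6 + 12×9 + 20×12 + 12×15 + 7×18 + 8×21 + 8×24 = 1080
n = Σf = 78
Mean = 1080 / 78 = 13.8462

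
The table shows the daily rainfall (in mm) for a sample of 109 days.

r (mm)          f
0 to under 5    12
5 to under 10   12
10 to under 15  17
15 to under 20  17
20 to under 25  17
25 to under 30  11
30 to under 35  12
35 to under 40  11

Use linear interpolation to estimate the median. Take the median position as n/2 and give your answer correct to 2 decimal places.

18.97

Cumulative frequencies: 12, 24, 41, 58, 75, 86, 98, 109
n = 109; position = n/2 = 54.5.
This falls in the class 15 to under 20: L = 15, F = 41, f = 17, h = 5.
Median ≈ 15 + ((54.5 − 41) / 17) × 5 = 18.9706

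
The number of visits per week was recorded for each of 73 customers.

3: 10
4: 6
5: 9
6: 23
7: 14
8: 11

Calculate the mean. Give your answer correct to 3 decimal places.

5.795

Values: 3, 4, 5, 6, 7, 8
Σfx = 10×3 + 6×4 + 9×5 + 23×6 + 14×7 + 11×8 = 423
n = Σf = 73
Mean = 423 / 73 = 5.7945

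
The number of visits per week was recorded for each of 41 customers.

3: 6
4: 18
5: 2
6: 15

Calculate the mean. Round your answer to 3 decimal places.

4.634

Values: 3, 4, 5, 6
Σfx = 6×3 + 18×4 + 2×5 + 15×6 = 190
n = Σf = 41
Mean = 190 / 41 = 4.6341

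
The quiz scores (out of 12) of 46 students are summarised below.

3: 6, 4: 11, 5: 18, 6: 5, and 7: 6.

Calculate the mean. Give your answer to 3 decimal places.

4.870

Values: 3, 4, 5, 6, 7
Σfx = 6×3 + 11×4 + 18×5 + 5×6 + 6×7 = 224
n = Σf = 46
Mean = 224 / 46 = 4.8696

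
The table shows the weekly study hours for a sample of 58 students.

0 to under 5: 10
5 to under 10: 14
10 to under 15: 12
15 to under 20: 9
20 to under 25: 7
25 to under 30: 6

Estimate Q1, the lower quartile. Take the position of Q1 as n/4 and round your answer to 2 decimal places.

Cumulative frequencies: 10, 24, 36, 45, 52, 58
n = 58; position = n/4 = 14.5.
This falls in the class 5 to under 10: L = 5, F = 10, f = 14, h = 5.
Lower quartile ≈ 5 + ((14.5 − 10) / 14) × 5 = 6.6071

6.61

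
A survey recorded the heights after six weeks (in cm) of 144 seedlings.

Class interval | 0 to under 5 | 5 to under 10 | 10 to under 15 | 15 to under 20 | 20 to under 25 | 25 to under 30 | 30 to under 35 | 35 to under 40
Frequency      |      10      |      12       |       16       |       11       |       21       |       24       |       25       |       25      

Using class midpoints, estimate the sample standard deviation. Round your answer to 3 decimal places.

Midpoints: 2.5, 7.5, 12.5, 17.5, 22.5, 27.5, 32.5, 37.5
n = 144, Σfm = 3390, mean = 23.5417
Σfm² = 96950
Σf(m − x̄)² = Σfm² − (Σfm)²/n = 96950 − 3390²/144 = 17143.7500
Sample variance = 17143.7500 / 143 = 119.8864
Standard deviation = √119.8864 = 10.9493

10.949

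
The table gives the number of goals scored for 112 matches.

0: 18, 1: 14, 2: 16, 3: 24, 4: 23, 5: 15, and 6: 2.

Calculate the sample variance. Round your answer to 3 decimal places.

Values: 0, 1, 2, 3, 4, 5, 6
n = 112, Σfx = 297, mean = 2.6518
Σfx² = 1109
Σf(x − x̄)² = Σfx² − (Σfx)²/n = 1109 − 297²/112 = 321.4196
Sample variance = 321.4196 / 111 = 2.8957

2.896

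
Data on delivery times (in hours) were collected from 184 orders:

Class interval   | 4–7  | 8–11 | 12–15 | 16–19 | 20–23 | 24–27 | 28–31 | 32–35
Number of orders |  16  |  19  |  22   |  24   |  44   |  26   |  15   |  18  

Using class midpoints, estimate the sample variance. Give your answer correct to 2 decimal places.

65.84

Midpoints: 5.5, 9.5, 13.5, 17.5, 21.5, 25.5, 29.5, 33.5
n = 184, Σfm = 3640, mean = 19.7826
Σfm² = 84058
Σf(m − x̄)² = Σfm² − (Σfm)²/n = 84058 − 3640²/184 = 12049.3043
Sample variance = 12049.3043 / 183 = 65.8432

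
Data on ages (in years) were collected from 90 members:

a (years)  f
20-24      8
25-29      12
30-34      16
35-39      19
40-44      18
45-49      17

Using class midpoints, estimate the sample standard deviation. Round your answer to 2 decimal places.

Midpoints: 22, 27, 32, 37, 42, 47
n = 90, Σfm = 3270, mean = 36.3333
Σfm² = 124320
Σf(m − x̄)² = Σfm² − (Σfm)²/n = 124320 − 3270²/90 = 5510.0000
Sample variance = 5510.0000 / 89 = 61.9101
Standard deviation = √61.9101 = 7.8683

7.87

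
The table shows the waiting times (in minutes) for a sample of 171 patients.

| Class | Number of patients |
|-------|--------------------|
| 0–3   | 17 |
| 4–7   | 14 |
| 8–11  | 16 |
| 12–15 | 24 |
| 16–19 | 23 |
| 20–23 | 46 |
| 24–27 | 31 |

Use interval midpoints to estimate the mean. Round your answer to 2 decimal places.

16.14

Midpoints: 1.5, 5.5, 9.5, 13.5, 17.5, 21.5, 25.5
Σfm = 17×1.5 + 14×5.5 + 16×9.5 + 24×13.5 + 23×17.5 + 46×21.5 + 31×25.5 = 2760.5
n = Σf = 171
Mean = 2760.5 / 171 = 16.1433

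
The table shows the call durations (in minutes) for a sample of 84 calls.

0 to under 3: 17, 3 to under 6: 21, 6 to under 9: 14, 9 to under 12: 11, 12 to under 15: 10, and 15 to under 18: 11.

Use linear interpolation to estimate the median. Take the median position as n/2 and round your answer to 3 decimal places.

Cumulative frequencies: 17, 38, 52, 63, 73, 84
n = 84; position = n/2 = 42.
This falls in the class 6 to under 9: L = 6, F = 38, f = 14, h = 3.
Median ≈ 6 + ((42 − 38) / 14) × 3 = 6.8571

6.857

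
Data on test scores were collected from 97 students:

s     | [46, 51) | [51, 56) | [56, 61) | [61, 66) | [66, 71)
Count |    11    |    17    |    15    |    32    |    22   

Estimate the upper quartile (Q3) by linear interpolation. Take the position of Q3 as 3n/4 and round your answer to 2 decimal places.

Cumulative frequencies: 11, 28, 43, 75, 97
n = 97; position = 3n/4 = 72.75.
This falls in the class [61, 66): L = 61, F = 43, f = 32, h = 5.
Upper quartile ≈ 61 + ((72.75 − 43) / 32) × 5 = 65.6484

65.65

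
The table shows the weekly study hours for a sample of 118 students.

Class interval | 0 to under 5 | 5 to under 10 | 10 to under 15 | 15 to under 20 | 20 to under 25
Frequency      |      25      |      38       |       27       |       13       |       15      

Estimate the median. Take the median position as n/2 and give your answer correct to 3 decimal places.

9.474

Cumulative frequencies: 25, 63, 90, 103, 118
n = 118; position = n/2 = 59.
This falls in the class 5 to under 10: L = 5, F = 25, f = 38, h = 5.
Median ≈ 5 + ((59 − 25) / 38) × 5 = 9.4737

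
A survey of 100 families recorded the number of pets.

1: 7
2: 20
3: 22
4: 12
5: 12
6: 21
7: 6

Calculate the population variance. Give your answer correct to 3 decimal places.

3.138

Values: 1, 2, 3, 4, 5, 6, 7
n = 100, Σfx = 389, mean = 3.8900
Σfx² = 1827
Σf(x − x̄)² = Σfx² − (Σfx)²/n = 1827 − 389²/100 = 313.7900
Population variance = 313.7900 / 100 = 3.1379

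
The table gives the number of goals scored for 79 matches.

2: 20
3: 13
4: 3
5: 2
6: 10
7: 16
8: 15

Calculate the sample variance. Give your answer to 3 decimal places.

Values: 2, 3, 4, 5, 6, 7, 8
n = 79, Σfx = 393, mean = 4.9747
Σfx² = 2399
Σf(x − x̄)² = Σfx² − (Σfx)²/n = 2399 − 393²/79 = 443.9494
Sample variance = 443.9494 / 78 = 5.6917

5.692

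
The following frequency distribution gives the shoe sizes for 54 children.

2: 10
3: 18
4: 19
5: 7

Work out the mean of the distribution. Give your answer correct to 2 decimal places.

3.43

Values: 2, 3, 4, 5
Σfx = 10×2 + 18×3 + 19×4 + 7×5 = 185
n = Σf = 54
Mean = 185 / 54 = 3.4259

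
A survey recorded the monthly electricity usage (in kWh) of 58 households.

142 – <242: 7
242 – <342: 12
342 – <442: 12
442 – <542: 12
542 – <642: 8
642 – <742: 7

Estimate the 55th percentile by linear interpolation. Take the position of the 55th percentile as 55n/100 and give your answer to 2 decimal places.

449.50

Cumulative frequencies: 7, 19, 31, 43, 51, 58
n = 58; position = 55n/100 = 31.9.
This falls in the class 442 – <542: L = 442, F = 31, f = 12, h = 100.
55th percentile ≈ 442 + ((31.9 − 31) / 12) × 100 = 449.5000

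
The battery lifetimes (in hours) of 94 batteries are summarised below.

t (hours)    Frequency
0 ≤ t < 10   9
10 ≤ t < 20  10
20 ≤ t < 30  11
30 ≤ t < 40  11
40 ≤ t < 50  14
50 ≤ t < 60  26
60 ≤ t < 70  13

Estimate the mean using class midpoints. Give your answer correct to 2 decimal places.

Midpoints: 5, 15, 25, 35, 45, 55, 65
Σfm = 9×5 + 10×15 + 11×25 + 11×35 + 14×45 + 26×55 + 13×65 = 3760
n = Σf = 94
Mean = 3760 / 94 = 40.0000

40.00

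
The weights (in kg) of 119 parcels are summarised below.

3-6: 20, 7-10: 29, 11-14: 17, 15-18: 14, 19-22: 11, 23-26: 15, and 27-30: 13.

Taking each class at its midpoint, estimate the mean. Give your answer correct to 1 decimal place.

14.7

Midpoints: 4.5, 8.5, 12.5, 16.5, 20.5, 24.5, 28.5
Σfm = 20×4.5 + 29×8.5 + 17×12.5 + 14×16.5 + 11×20.5 + 15×24.5 + 13×28.5 = 1743.5
n = Σf = 119
Mean = 1743.5 / 119 = 14.6513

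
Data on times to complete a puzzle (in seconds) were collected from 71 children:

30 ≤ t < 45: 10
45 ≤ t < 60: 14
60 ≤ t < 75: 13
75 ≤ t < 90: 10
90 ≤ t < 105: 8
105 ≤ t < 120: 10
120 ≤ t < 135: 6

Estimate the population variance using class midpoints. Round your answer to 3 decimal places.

799.216

Midpoints: 37.5, 52.5, 67.5, 82.5, 97.5, 112.5, 127.5
n = 71, Σfm = 5482.5, mean = 77.2183
Σfm² = 480093.75
Σf(m − x̄)² = Σfm² − (Σfm)²/n = 480093.75 − 5482.5²/71 = 56744.3662
Population variance = 56744.3662 / 71 = 799.2164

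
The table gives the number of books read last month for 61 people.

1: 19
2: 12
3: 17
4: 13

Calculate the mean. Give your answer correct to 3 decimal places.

2.393

Values: 1, 2, 3, 4
Σfx = 19×1 + 12×2 + 17×3 + 13×4 = 146
n = Σf = 61
Mean = 146 / 61 = 2.3934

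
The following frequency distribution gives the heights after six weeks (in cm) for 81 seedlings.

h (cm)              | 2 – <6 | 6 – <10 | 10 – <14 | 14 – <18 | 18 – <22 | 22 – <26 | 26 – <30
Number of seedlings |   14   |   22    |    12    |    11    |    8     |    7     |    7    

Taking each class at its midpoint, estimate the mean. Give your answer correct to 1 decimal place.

Midpoints: 4, 8, 12, 16, 20, 24, 28
Σfm = 14×4 + 22×8 + 12×12 + 11×16 + 8×20 + 7×24 + 7×28 = 1076
n = Σf = 81
Mean = 1076 / 81 = 13.2840

13.3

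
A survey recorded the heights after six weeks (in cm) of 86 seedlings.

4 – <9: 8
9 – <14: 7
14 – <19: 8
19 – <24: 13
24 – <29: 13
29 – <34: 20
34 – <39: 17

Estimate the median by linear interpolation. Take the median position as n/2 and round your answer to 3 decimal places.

Cumulative frequencies: 8, 15, 23, 36, 49, 69, 86
n = 86; position = n/2 = 43.
This falls in the class 24 – <29: L = 24, F = 36, f = 13, h = 5.
Median ≈ 24 + ((43 − 36) / 13) × 5 = 26.6923

26.692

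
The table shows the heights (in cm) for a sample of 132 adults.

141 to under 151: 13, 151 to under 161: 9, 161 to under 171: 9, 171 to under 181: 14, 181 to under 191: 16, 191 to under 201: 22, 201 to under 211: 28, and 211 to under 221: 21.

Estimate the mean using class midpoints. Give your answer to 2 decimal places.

188.27

Midpoints: 146, 156, 166, 176, 186, 196, 206, 216
Σfm = 13×146 + 9×156 + 9×166 + 14×176 + 16×186 + 22×196 + 28×206 + 21×216 = 24852
n = Σf = 132
Mean = 24852 / 132 = 188.2727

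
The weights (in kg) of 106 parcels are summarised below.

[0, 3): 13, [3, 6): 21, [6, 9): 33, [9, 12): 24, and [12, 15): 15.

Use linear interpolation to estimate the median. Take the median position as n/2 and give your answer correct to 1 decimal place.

7.7

Cumulative frequencies: 13, 34, 67, 91, 106
n = 106; position = n/2 = 53.
This falls in the class [6, 9): L = 6, F = 34, f = 33, h = 3.
Median ≈ 6 + ((53 − 34) / 33) × 3 = 7.7273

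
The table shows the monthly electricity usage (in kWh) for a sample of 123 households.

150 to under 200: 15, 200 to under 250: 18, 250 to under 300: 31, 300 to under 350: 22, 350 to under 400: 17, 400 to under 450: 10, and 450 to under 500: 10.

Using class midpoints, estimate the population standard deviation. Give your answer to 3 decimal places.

86.548

Midpoints: 175, 225, 275, 325, 375, 425, 475
n = 123, Σfm = 37725, mean = 306.7073
Σfm² = 12491875
Σf(m − x̄)² = Σfm² − (Σfm)²/n = 12491875 − 37725²/123 = 921341.4634
Population variance = 921341.4634 / 123 = 7490.5810
Standard deviation = √7490.5810 = 86.5481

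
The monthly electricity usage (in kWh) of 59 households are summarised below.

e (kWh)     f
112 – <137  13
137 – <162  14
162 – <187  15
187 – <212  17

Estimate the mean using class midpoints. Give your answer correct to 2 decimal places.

Midpoints: 124.5, 149.5, 174.5, 199.5
Σfm = 13×124.5 + 14×149.5 + 15×174.5 + 17×199.5 = 9720.5
n = Σf = 59
Mean = 9720.5 / 59 = 164.7542

164.75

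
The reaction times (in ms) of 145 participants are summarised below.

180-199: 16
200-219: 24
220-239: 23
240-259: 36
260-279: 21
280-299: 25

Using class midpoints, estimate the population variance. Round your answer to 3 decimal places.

Midpoints: 189.5, 209.5, 229.5, 249.5, 269.5, 289.5
n = 145, Σfm = 35217.5, mean = 242.8793
Σfm² = 8700846.25
Σf(m − x̄)² = Σfm² − (Σfm)²/n = 8700846.25 − 35217.5²/145 = 147244.1379
Population variance = 147244.1379 / 145 = 1015.4768

1015.477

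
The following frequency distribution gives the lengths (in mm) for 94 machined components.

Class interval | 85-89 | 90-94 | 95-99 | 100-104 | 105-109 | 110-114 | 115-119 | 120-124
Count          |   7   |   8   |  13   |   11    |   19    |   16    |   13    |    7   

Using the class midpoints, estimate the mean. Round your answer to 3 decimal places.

Midpoints: 87, 92, 97, 102, 107, 112, 117, 122
Σfm = 7×87 + 8×92 + 13×97 + 11×102 + 19×107 + 16×112 + 13×117 + 7×122 = 9928
n = Σf = 94
Mean = 9928 / 94 = 105.6170

105.617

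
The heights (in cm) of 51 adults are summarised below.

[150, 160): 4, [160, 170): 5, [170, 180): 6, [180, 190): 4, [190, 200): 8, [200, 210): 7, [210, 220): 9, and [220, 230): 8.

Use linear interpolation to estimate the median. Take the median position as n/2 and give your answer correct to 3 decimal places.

Cumulative frequencies: 4, 9, 15, 19, 27, 34, 43, 51
n = 51; position = n/2 = 25.5.
This falls in the class [190, 200): L = 190, F = 19, f = 8, h = 10.
Median ≈ 190 + ((25.5 − 19) / 8) × 10 = 198.1250

198.125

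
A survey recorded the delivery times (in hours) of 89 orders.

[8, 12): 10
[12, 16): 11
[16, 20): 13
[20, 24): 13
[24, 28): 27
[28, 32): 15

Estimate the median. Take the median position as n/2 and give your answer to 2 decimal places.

Cumulative frequencies: 10, 21, 34, 47, 74, 89
n = 89; position = n/2 = 44.5.
This falls in the class [20, 24): L = 20, F = 34, f = 13, h = 4.
Median ≈ 20 + ((44.5 − 34) / 13) × 4 = 23.2308

23.23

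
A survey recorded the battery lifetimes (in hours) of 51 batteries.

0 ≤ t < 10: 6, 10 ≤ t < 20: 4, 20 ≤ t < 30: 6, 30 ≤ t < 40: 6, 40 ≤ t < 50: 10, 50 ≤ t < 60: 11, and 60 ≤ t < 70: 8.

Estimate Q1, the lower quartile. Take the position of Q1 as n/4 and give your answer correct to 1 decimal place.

24.6

Cumulative frequencies: 6, 10, 16, 22, 32, 43, 51
n = 51; position = n/4 = 12.75.
This falls in the class 20 ≤ t < 30: L = 20, F = 10, f = 6, h = 10.
Lower quartile ≈ 20 + ((12.75 − 10) / 6) × 10 = 24.5833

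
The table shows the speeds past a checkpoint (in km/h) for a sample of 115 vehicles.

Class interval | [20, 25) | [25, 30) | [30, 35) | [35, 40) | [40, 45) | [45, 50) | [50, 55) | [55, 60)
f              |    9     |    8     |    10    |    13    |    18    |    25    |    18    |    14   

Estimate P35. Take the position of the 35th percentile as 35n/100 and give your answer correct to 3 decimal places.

40.069

Cumulative frequencies: 9, 17, 27, 40, 58, 83, 101, 115
n = 115; position = 35n/100 = 40.25.
This falls in the class [40, 45): L = 40, F = 40, f = 18, h = 5.
35th percentile ≈ 40 + ((40.25 − 40) / 18) × 5 = 40.0694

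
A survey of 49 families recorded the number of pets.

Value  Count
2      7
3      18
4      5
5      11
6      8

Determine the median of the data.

Cumulative frequencies: 7, 25, 30, 41, 49
n = 49, so the median is the value in position (n+1)/2 = 25.
Position 25 falls at value 3.

3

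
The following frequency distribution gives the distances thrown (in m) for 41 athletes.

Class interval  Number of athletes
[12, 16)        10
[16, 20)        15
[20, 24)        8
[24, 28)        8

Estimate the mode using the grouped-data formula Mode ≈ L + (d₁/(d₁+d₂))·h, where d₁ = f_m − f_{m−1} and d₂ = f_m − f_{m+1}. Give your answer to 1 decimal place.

Modal class: [16, 20) (highest frequency 15).
d₁ = 15 − 10 = 5, d₂ = 15 − 8 = 7
Mode ≈ 16 + (5/(5+7)) × 4 = 16 + 1.6667 = 17.6667

17.7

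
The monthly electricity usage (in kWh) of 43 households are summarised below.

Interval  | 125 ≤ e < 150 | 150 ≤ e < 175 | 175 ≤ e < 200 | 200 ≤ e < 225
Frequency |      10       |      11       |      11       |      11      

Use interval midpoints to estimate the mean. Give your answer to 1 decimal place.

175.9

Midpoints: 137.5, 162.5, 187.5, 212.5
Σfm = 10×137.5 + 11×162.5 + 11×187.5 + 11×212.5 = 7562.5
n = Σf = 43
Mean = 7562.5 / 43 = 175.8721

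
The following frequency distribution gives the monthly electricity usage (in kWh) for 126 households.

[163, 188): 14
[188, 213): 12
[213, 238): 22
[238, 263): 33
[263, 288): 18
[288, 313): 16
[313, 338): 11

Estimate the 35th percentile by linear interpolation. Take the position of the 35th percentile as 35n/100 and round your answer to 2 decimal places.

Cumulative frequencies: 14, 26, 48, 81, 99, 115, 126
n = 126; position = 35n/100 = 44.1.
This falls in the class [213, 238): L = 213, F = 26, f = 22, h = 25.
35th percentile ≈ 213 + ((44.1 − 26) / 22) × 25 = 233.5682

233.57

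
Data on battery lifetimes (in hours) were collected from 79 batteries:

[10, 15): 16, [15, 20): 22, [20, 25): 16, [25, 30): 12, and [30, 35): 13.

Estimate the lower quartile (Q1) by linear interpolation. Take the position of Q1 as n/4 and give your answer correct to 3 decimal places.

Cumulative frequencies: 16, 38, 54, 66, 79
n = 79; position = n/4 = 19.75.
This falls in the class [15, 20): L = 15, F = 16, f = 22, h = 5.
Lower quartile ≈ 15 + ((19.75 − 16) / 22) × 5 = 15.8523

15.852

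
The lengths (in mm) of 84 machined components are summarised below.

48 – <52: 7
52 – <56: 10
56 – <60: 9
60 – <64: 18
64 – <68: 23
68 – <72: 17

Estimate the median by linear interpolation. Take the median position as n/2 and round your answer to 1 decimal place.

Cumulative frequencies: 7, 17, 26, 44, 67, 84
n = 84; position = n/2 = 42.
This falls in the class 60 – <64: L = 60, F = 26, f = 18, h = 4.
Median ≈ 60 + ((42 − 26) / 18) × 4 = 63.5556

63.6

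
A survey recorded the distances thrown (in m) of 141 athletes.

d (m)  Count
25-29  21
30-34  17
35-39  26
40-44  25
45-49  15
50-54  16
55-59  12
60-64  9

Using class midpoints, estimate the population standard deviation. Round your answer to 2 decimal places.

Midpoints: 27, 32, 37, 42, 47, 52, 57, 62
n = 141, Σfm = 5902, mean = 41.8582
Σfm² = 262394
Σf(m − x̄)² = Σfm² − (Σfm)²/n = 262394 − 5902²/141 = 15347.1631
Population variance = 15347.1631 / 141 = 108.8451
Standard deviation = √108.8451 = 10.4329

10.43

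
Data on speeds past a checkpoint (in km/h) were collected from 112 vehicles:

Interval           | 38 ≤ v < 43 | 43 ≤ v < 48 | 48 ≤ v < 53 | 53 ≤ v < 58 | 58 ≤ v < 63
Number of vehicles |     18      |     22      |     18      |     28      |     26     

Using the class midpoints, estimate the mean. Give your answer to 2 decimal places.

51.48

Midpoints: 40.5, 45.5, 50.5, 55.5, 60.5
Σfm = 18×40.5 + 22×45.5 + 18×50.5 + 28×55.5 + 26×60.5 = 5766
n = Σf = 112
Mean = 5766 / 112 = 51.4821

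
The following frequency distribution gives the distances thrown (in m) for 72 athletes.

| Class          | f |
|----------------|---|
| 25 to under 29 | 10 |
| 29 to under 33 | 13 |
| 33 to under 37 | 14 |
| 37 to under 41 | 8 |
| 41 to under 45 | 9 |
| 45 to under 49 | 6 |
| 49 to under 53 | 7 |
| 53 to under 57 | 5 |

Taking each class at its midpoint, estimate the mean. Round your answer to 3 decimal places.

38.556

Midpoints: 27, 31, 35, 39, 43, 47, 51, 55
Σfm = 10×27 + 13×31 + 14×35 + 8×39 + 9×43 + 6×47 + 7×51 + 5×55 = 2776
n = Σf = 72
Mean = 2776 / 72 = 38.5556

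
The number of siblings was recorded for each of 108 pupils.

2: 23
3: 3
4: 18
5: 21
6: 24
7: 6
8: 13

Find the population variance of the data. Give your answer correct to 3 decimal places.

Values: 2, 3, 4, 5, 6, 7, 8
n = 108, Σfx = 522, mean = 4.8333
Σfx² = 2922
Σf(x − x̄)² = Σfx² − (Σfx)²/n = 2922 − 522²/108 = 399.0000
Population variance = 399.0000 / 108 = 3.6944

3.694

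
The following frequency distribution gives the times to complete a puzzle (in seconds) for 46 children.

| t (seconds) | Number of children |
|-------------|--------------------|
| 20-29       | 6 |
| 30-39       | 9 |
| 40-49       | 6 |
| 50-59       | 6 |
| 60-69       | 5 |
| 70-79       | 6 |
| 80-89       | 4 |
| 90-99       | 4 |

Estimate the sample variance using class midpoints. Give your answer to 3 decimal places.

Midpoints: 24.5, 34.5, 44.5, 54.5, 64.5, 74.5, 84.5, 94.5
n = 46, Σfm = 2537, mean = 55.1522
Σfm² = 162401.5
Σf(m − x̄)² = Σfm² − (Σfm)²/n = 162401.5 − 2537²/46 = 22480.4348
Sample variance = 22480.4348 / 45 = 499.5652

499.565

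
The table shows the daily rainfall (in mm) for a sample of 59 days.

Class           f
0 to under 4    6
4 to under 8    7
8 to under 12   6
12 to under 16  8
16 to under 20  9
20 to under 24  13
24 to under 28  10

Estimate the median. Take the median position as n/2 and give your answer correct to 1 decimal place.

17.1

Cumulative frequencies: 6, 13, 19, 27, 36, 49, 59
n = 59; position = n/2 = 29.5.
This falls in the class 16 to under 20: L = 16, F = 27, f = 9, h = 4.
Median ≈ 16 + ((29.5 − 27) / 9) × 4 = 17.1111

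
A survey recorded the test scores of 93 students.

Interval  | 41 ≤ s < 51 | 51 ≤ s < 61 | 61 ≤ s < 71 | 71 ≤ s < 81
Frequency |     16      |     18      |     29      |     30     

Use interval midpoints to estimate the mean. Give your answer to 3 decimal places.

Midpoints: 46, 56, 66, 76
Σfm = 16×46 + 18×56 + 29×66 + 30×76 = 5938
n = Σf = 93
Mean = 5938 / 93 = 63.8495

63.849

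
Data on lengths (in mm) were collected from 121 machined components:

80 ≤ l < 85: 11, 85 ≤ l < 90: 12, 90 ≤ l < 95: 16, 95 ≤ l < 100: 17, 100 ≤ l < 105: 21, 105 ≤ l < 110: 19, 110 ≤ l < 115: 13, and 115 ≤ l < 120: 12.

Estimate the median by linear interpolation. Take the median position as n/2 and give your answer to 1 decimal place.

Cumulative frequencies: 11, 23, 39, 56, 77, 96, 109, 121
n = 121; position = n/2 = 60.5.
This falls in the class 100 ≤ l < 105: L = 100, F = 56, f = 21, h = 5.
Median ≈ 100 + ((60.5 − 56) / 21) × 5 = 101.0714

101.1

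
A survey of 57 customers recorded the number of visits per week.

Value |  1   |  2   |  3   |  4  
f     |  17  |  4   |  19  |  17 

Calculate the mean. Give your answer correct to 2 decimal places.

Values: 1, 2, 3, 4
Σfx = 17×1 + 4×2 + 19×3 + 17×4 = 150
n = Σf = 57
Mean = 150 / 57 = 2.6316

2.63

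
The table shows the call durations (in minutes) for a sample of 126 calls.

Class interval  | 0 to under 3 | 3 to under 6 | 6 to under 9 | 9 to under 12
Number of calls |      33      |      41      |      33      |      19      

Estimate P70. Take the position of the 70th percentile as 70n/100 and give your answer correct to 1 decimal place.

7.3

Cumulative frequencies: 33, 74, 107, 126
n = 126; position = 70n/100 = 88.2.
This falls in the class 6 to under 9: L = 6, F = 74, f = 33, h = 3.
70th percentile ≈ 6 + ((88.2 − 74) / 33) × 3 = 7.2909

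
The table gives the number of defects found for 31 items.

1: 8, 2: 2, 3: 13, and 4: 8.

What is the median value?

Cumulative frequencies: 8, 10, 23, 31
n = 31, so the median is the value in position (n+1)/2 = 16.
Position 16 falls at value 3.

3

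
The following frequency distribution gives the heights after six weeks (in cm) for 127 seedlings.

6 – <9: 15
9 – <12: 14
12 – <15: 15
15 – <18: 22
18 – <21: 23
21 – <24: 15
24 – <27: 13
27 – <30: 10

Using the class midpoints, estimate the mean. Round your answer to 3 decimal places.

Midpoints: 7.5, 10.5, 13.5, 16.5, 19.5, 22.5, 25.5, 28.5
Σfm = 15×7.5 + 14×10.5 + 15×13.5 + 22×16.5 + 23×19.5 + 15×22.5 + 13×25.5 + 10×28.5 = 2227.5
n = Σf = 127
Mean = 2227.5 / 127 = 17.5394

17.539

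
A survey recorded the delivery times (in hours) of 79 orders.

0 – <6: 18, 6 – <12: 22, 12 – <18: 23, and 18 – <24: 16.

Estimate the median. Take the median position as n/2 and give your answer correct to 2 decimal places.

Cumulative frequencies: 18, 40, 63, 79
n = 79; position = n/2 = 39.5.
This falls in the class 6 – <12: L = 6, F = 18, f = 22, h = 6.
Median ≈ 6 + ((39.5 − 18) / 22) × 6 = 11.8636

11.86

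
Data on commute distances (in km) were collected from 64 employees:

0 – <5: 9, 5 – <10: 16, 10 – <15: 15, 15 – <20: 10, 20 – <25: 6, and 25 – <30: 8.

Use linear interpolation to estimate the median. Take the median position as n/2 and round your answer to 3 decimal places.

Cumulative frequencies: 9, 25, 40, 50, 56, 64
n = 64; position = n/2 = 32.
This falls in the class 10 – <15: L = 10, F = 25, f = 15, h = 5.
Median ≈ 10 + ((32 − 25) / 15) × 5 = 12.3333

12.333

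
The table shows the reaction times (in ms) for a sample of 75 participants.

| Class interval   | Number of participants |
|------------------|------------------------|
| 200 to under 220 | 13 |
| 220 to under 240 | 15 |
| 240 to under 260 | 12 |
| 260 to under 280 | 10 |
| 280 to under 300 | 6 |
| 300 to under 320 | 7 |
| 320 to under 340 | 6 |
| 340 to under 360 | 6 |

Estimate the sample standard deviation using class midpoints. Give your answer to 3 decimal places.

Midpoints: 210, 230, 250, 270, 290, 310, 330, 350
n = 75, Σfm = 19870, mean = 264.9333
Σfm² = 5411500
Σf(m − x̄)² = Σfm² − (Σfm)²/n = 5411500 − 19870²/75 = 147274.6667
Sample variance = 147274.6667 / 74 = 1990.1982
Standard deviation = √1990.1982 = 44.6116

44.612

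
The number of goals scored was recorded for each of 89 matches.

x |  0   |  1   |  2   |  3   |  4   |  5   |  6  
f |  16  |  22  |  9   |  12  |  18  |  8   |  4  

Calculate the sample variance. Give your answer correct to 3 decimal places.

3.330

Values: 0, 1, 2, 3, 4, 5, 6
n = 89, Σfx = 212, mean = 2.3820
Σfx² = 798
Σf(x − x̄)² = Σfx² − (Σfx)²/n = 798 − 212²/89 = 293.0112
Sample variance = 293.0112 / 88 = 3.3297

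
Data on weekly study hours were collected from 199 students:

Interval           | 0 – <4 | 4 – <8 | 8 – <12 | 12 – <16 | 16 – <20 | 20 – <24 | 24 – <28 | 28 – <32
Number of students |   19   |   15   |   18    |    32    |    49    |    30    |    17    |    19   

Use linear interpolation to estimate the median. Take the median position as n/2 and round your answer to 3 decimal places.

17.265

Cumulative frequencies: 19, 34, 52, 84, 133, 163, 180, 199
n = 199; position = n/2 = 99.5.
This falls in the class 16 – <20: L = 16, F = 84, f = 49, h = 4.
Median ≈ 16 + ((99.5 − 84) / 49) × 4 = 17.2653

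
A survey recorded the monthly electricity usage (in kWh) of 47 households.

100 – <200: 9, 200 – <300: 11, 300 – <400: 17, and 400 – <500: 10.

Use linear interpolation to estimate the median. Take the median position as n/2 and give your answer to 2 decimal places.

320.59

Cumulative frequencies: 9, 20, 37, 47
n = 47; position = n/2 = 23.5.
This falls in the class 300 – <400: L = 300, F = 20, f = 17, h = 100.
Median ≈ 300 + ((23.5 − 20) / 17) × 100 = 320.5882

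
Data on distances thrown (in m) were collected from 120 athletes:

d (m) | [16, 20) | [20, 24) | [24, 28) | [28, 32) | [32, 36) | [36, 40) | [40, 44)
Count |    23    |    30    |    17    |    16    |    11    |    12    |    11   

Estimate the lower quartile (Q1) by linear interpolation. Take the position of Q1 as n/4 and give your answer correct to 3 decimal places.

20.933

Cumulative frequencies: 23, 53, 70, 86, 97, 109, 120
n = 120; position = n/4 = 30.
This falls in the class [20, 24): L = 20, F = 23, f = 30, h = 4.
Lower quartile ≈ 20 + ((30 − 23) / 30) × 4 = 20.9333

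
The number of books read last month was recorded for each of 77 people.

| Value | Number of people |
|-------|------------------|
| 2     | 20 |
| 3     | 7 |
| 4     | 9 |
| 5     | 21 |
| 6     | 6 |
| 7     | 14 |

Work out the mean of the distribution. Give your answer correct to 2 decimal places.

4.36

Values: 2, 3, 4, 5, 6, 7
Σfx = 20×2 + 7×3 + 9×4 + 21×5 + 6×6 + 14×7 = 336
n = Σf = 77
Mean = 336 / 77 = 4.3636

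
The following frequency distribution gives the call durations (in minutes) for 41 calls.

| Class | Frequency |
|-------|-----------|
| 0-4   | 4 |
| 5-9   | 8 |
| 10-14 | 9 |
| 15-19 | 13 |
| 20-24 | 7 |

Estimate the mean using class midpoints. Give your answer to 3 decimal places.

13.341

Midpoints: 2, 7, 12, 17, 22
Σfm = 4×2 + 8×7 + 9×12 + 13×17 + 7×22 = 547
n = Σf = 41
Mean = 547 / 41 = 13.3415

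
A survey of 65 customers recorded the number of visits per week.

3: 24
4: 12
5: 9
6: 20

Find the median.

Cumulative frequencies: 24, 36, 45, 65
n = 65, so the median is the value in position (n+1)/2 = 33.
Position 33 falls at value 4.

4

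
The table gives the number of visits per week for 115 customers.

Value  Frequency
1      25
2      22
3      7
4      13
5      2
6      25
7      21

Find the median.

4

Cumulative frequencies: 25, 47, 54, 67, 69, 94, 115
n = 115, so the median is the value in position (n+1)/2 = 58.
Position 58 falls at value 4.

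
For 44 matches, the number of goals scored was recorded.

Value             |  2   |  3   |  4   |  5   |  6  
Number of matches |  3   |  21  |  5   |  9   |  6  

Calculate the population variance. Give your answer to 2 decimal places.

1.48

Values: 2, 3, 4, 5, 6
n = 44, Σfx = 170, mean = 3.8636
Σfx² = 722
Σf(x − x̄)² = Σfx² − (Σfx)²/n = 722 − 170²/44 = 65.1818
Population variance = 65.1818 / 44 = 1.4814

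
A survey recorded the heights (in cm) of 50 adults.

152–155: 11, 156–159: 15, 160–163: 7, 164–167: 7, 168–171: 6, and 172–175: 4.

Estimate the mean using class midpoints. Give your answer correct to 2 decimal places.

Midpoints: 153.5, 157.5, 161.5, 165.5, 169.5, 173.5
Σfm = 11×153.5 + 15×157.5 + 7×161.5 + 7×165.5 + 6×169.5 + 4×173.5 = 8051
n = Σf = 50
Mean = 8051 / 50 = 161.0200

161.02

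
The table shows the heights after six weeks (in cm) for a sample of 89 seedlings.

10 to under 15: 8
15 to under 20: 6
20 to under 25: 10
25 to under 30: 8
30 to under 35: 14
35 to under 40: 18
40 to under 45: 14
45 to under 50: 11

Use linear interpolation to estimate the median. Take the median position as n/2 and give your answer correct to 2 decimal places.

Cumulative frequencies: 8, 14, 24, 32, 46, 64, 78, 89
n = 89; position = n/2 = 44.5.
This falls in the class 30 to under 35: L = 30, F = 32, f = 14, h = 5.
Median ≈ 30 + ((44.5 − 32) / 14) × 5 = 34.4643

34.46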